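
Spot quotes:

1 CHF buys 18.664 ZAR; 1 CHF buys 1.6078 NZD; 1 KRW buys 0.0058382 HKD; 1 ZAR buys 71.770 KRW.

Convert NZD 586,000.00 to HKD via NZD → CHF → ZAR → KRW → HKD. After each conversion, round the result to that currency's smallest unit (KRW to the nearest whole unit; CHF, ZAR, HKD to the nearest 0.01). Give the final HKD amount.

NZD 586,000.00 ÷ 1.6078 = CHF 364,473.19
CHF 364,473.19 × 18.664 = ZAR 6,802,527.62
ZAR 6,802,527.62 × 71.770 = KRW 488,217,407
KRW 488,217,407 × 0.0058382 = HKD 2,850,310.87

HKD 2,850,310.87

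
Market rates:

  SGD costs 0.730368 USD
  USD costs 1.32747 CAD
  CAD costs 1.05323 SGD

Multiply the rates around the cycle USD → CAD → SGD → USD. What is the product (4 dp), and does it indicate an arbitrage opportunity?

1.0212 (arbitrage exists)

Around USD → CAD → SGD → USD: 1 × 1.32747 × 1.05323 × 0.730368 = 1.021150
Product > 1; profitable direction is USD → CAD → SGD → USD.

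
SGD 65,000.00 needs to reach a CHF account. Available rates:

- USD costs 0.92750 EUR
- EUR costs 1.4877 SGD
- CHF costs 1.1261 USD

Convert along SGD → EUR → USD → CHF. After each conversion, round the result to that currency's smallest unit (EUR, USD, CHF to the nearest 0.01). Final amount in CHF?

CHF 41,831.85

SGD 65,000.00 ÷ 1.4877 = EUR 43,691.60
EUR 43,691.60 ÷ 0.92750 = USD 47,106.85
USD 47,106.85 ÷ 1.1261 = CHF 41,831.85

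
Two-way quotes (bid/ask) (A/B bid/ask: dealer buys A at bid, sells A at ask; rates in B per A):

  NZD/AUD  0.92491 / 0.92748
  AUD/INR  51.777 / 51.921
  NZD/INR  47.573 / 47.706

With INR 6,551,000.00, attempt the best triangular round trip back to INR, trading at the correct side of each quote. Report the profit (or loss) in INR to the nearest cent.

Best loop INR → NZD → AUD → INR:
INR 6,551,000.00 ÷ 47.706 (buy NZD at ask) = NZD 137,320.25
NZD 137,320.25 × 0.92491 (sell NZD at bid) = AUD 127,008.88
AUD 127,008.88 × 51.777 (sell AUD at bid) = INR 6,576,138.54

Net profit: INR 25,138.54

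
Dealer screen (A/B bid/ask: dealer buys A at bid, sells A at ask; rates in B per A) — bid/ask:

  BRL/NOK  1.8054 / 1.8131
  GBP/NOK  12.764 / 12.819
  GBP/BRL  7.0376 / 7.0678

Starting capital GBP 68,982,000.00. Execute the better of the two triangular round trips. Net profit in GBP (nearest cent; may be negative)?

Net result: GBP -272,534.88 (no profitable arbitrage after spreads)

Best loop GBP → NOK → BRL → GBP:
GBP 68,982,000.00 × 12.764 (sell GBP at bid) = NOK 880,486,248.00
NOK 880,486,248.00 ÷ 1.8131 (buy BRL at ask) = BRL 485,624,757.60
BRL 485,624,757.60 ÷ 7.0678 (buy GBP at ask) = GBP 68,709,465.12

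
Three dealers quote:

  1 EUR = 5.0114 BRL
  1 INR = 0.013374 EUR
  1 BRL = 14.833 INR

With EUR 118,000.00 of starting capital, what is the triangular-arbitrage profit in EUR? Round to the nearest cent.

Profitable loop is EUR → INR → BRL → EUR:
EUR 118,000.00 ÷ 0.013374 = INR 8,823,089.58
INR 8,823,089.58 ÷ 14.833 = BRL 594,828.39
BRL 594,828.39 ÷ 5.0114 = EUR 118,695.05
Profit = EUR 118,695.05 − EUR 118,000.00

Profit: EUR 695.05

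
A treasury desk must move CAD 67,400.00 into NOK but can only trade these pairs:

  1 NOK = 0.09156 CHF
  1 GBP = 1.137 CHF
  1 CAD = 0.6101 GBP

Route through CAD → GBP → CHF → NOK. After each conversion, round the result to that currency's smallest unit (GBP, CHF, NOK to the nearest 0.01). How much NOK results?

NOK 510,640.89

CAD 67,400.00 × 0.6101 = GBP 41,120.74
GBP 41,120.74 × 1.137 = CHF 46,754.28
CHF 46,754.28 ÷ 0.09156 = NOK 510,640.89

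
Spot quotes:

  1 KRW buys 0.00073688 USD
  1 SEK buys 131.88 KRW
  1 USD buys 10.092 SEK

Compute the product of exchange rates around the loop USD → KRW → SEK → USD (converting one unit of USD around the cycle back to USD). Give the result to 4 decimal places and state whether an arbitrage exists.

1.0196 (arbitrage exists)

Around USD → KRW → SEK → USD: 1 ÷ 0.00073688 ÷ 131.88 ÷ 10.092 = 1.019640
Product > 1; profitable direction is USD → KRW → SEK → USD.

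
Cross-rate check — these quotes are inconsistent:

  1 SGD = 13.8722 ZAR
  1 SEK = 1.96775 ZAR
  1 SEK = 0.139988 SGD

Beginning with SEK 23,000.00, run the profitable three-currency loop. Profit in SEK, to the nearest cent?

Profit: SEK 305.67

Profitable loop is SEK → ZAR → SGD → SEK:
SEK 23,000.00 × 1.96775 = ZAR 45,258.25
ZAR 45,258.25 ÷ 13.8722 = SGD 3,262.51
SGD 3,262.51 ÷ 0.139988 = SEK 23,305.67
Profit = SEK 23,305.67 − SEK 23,000.00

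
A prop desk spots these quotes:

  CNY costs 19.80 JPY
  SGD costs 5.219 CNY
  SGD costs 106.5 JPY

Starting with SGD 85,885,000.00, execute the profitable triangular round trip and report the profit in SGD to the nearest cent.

Profitable loop is SGD → JPY → CNY → SGD:
SGD 85,885,000.00 × 106.5 = JPY 9,146,752,500
JPY 9,146,752,500 ÷ 19.80 = CNY 461,957,196.97
CNY 461,957,196.97 ÷ 5.219 = SGD 88,514,504.11
Profit = SGD 88,514,504.11 − SGD 85,885,000.00

Profit: SGD 2,629,504.11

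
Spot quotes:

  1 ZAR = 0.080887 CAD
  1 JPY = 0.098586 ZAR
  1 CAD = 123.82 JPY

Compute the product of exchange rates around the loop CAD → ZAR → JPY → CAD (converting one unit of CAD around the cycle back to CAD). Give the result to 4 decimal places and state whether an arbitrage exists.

Around CAD → ZAR → JPY → CAD: 1 ÷ 0.080887 ÷ 0.098586 ÷ 123.82 = 1.012780
Product > 1; profitable direction is CAD → ZAR → JPY → CAD.

1.0128 (arbitrage exists)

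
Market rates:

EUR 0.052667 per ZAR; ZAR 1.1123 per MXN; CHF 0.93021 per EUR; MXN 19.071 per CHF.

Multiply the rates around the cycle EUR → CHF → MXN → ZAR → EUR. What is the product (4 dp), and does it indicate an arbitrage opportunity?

Around EUR → CHF → MXN → ZAR → EUR: 1 × 0.93021 × 19.071 × 1.1123 × 0.052667 = 1.039238
Product > 1; profitable direction is EUR → CHF → MXN → ZAR → EUR.

1.0392 (arbitrage exists)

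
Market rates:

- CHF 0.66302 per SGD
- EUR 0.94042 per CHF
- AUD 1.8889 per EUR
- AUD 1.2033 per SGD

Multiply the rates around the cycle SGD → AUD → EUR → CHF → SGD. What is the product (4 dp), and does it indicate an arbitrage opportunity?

1.0217 (arbitrage exists)

Around SGD → AUD → EUR → CHF → SGD: 1 × 1.2033 ÷ 1.8889 ÷ 0.94042 ÷ 0.66302 = 1.021684
Product > 1; profitable direction is SGD → AUD → EUR → CHF → SGD.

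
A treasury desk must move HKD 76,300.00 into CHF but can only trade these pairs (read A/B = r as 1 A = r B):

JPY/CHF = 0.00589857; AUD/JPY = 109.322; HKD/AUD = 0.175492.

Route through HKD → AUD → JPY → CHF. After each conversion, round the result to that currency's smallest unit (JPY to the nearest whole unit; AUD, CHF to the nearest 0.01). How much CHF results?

HKD 76,300.00 × 0.175492 = AUD 13,390.04
AUD 13,390.04 × 109.322 = JPY 1,463,826
JPY 1,463,826 × 0.00589857 = CHF 8,634.48

CHF 8,634.48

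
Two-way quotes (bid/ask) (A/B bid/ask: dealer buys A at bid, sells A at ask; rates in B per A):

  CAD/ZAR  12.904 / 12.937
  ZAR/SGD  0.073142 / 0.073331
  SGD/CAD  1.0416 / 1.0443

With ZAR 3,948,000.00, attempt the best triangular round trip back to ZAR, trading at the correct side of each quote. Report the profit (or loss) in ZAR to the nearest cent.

Best loop ZAR → CAD → SGD → ZAR:
ZAR 3,948,000.00 ÷ 12.937 (buy CAD at ask) = CAD 305,171.21
CAD 305,171.21 ÷ 1.0443 (buy SGD at ask) = SGD 292,225.62
SGD 292,225.62 ÷ 0.073331 (buy ZAR at ask) = ZAR 3,985,021.61

Net profit: ZAR 37,021.61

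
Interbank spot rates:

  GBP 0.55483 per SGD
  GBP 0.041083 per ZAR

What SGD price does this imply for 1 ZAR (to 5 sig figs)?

ZAR/SGD = 0.074046

1 ZAR × 0.041083 = 0.041083 GBP
0.041083 GBP ÷ 0.55483 = 0.0740461 SGD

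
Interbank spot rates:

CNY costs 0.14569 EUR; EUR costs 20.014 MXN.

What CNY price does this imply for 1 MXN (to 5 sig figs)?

1 MXN ÷ 20.014 = 0.049965 EUR
0.049965 EUR ÷ 0.14569 = 0.342954 CNY

MXN/CNY = 0.34295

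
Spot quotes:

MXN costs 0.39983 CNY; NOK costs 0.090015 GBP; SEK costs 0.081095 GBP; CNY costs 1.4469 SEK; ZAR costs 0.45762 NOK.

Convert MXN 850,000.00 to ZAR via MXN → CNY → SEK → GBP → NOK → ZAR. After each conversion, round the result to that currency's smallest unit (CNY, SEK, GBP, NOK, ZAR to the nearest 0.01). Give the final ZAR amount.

ZAR 968,070.67

MXN 850,000.00 × 0.39983 = CNY 339,855.50
CNY 339,855.50 × 1.4469 = SEK 491,736.92
SEK 491,736.92 × 0.081095 = GBP 39,877.41
GBP 39,877.41 ÷ 0.090015 = NOK 443,008.50
NOK 443,008.50 ÷ 0.45762 = ZAR 968,070.67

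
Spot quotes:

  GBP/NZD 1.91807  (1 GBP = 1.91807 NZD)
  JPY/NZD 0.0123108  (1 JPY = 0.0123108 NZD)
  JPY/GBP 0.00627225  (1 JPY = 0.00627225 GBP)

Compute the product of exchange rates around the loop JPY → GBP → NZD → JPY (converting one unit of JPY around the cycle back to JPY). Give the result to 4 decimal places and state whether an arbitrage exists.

Around JPY → GBP → NZD → JPY: 1 × 0.00627225 × 1.91807 ÷ 0.0123108 = 0.977241
Product < 1; profitable direction is JPY → NZD → GBP → JPY.

0.9772 (arbitrage exists)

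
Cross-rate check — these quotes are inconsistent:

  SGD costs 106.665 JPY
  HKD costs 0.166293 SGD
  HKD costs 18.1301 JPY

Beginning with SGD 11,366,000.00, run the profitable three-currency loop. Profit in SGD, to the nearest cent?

Profit: SGD 251,480.32

Profitable loop is SGD → HKD → JPY → SGD:
SGD 11,366,000.00 ÷ 0.166293 = HKD 68,349,238.99
HKD 68,349,238.99 × 18.1301 = JPY 1,239,178,538
JPY 1,239,178,538 ÷ 106.665 = SGD 11,617,480.32
Profit = SGD 11,617,480.32 − SGD 11,366,000.00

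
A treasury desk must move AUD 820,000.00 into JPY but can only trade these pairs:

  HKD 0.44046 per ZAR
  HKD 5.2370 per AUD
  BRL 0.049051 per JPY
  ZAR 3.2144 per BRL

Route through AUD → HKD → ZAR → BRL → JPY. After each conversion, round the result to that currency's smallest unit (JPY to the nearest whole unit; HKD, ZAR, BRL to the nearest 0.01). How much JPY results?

AUD 820,000.00 × 5.2370 = HKD 4,294,340.00
HKD 4,294,340.00 ÷ 0.44046 = ZAR 9,749,670.80
ZAR 9,749,670.80 ÷ 3.2144 = BRL 3,033,123.07
BRL 3,033,123.07 ÷ 0.049051 = JPY 61,836,111

JPY 61,836,111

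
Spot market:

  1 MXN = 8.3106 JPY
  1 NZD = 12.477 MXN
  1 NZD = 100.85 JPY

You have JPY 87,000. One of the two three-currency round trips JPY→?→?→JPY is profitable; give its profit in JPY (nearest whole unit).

Profitable loop is JPY → NZD → MXN → JPY:
JPY 87,000 ÷ 100.85 = NZD 862.67
NZD 862.67 × 12.477 = MXN 10,763.50
MXN 10,763.50 × 8.3106 = JPY 89,451
Profit = JPY 89,451 − JPY 87,000

Profit: JPY 2,451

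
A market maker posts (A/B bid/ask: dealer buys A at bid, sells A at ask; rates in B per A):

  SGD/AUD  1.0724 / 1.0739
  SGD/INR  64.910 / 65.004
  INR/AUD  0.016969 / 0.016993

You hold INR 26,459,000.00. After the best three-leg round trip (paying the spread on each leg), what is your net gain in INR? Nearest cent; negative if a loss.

Net profit: INR 678,975.29

Best loop INR → AUD → SGD → INR:
INR 26,459,000.00 × 0.016969 (sell INR at bid) = AUD 448,982.77
AUD 448,982.77 ÷ 1.0739 (buy SGD at ask) = SGD 418,086.20
SGD 418,086.20 × 64.910 (sell SGD at bid) = INR 27,137,975.29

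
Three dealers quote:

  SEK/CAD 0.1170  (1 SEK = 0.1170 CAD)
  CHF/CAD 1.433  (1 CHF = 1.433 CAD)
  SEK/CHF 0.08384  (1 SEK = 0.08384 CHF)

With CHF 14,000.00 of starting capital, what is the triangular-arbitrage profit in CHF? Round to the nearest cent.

Profitable loop is CHF → CAD → SEK → CHF:
CHF 14,000.00 × 1.433 = CAD 20,062.00
CAD 20,062.00 ÷ 0.1170 = SEK 171,470.09
SEK 171,470.09 × 0.08384 = CHF 14,376.05
Profit = CHF 14,376.05 − CHF 14,000.00

Profit: CHF 376.05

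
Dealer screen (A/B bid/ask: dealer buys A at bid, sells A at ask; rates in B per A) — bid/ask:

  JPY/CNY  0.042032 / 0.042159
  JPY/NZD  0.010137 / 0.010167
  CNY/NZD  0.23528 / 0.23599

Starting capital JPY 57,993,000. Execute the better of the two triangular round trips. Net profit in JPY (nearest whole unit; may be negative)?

Best loop JPY → NZD → CNY → JPY:
JPY 57,993,000 × 0.010137 (sell JPY at bid) = NZD 587,875.04
NZD 587,875.04 ÷ 0.23599 (buy CNY at ask) = CNY 2,491,101.49
CNY 2,491,101.49 ÷ 0.042159 (buy JPY at ask) = JPY 59,088,249

Net profit: JPY 1,095,249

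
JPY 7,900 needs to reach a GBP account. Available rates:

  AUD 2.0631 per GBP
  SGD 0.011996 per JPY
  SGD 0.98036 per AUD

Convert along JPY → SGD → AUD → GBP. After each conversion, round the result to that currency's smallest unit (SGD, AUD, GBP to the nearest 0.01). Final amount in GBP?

JPY 7,900 × 0.011996 = SGD 94.77
SGD 94.77 ÷ 0.98036 = AUD 96.67
AUD 96.67 ÷ 2.0631 = GBP 46.86

GBP 46.86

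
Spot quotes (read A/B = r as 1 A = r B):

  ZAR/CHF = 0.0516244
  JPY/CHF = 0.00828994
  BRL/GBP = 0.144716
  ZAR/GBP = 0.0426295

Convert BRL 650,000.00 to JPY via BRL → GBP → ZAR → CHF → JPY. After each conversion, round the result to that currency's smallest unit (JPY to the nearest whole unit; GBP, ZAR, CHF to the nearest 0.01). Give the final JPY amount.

JPY 13,741,157

BRL 650,000.00 × 0.144716 = GBP 94,065.40
GBP 94,065.40 ÷ 0.0426295 = ZAR 2,206,579.95
ZAR 2,206,579.95 × 0.0516244 = CHF 113,913.37
CHF 113,913.37 ÷ 0.00828994 = JPY 13,741,157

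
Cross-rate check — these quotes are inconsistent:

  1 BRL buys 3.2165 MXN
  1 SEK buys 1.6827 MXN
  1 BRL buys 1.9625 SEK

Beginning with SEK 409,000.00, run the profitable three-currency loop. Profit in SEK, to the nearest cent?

Profit: SEK 10,909.90

Profitable loop is SEK → MXN → BRL → SEK:
SEK 409,000.00 × 1.6827 = MXN 688,224.30
MXN 688,224.30 ÷ 3.2165 = BRL 213,966.83
BRL 213,966.83 × 1.9625 = SEK 419,909.90
Profit = SEK 419,909.90 − SEK 409,000.00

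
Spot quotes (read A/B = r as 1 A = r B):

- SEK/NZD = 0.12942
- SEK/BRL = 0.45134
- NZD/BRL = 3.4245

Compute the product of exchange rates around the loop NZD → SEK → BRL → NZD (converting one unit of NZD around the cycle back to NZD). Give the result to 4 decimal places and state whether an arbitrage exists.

Around NZD → SEK → BRL → NZD: 1 ÷ 0.12942 × 0.45134 ÷ 3.4245 = 1.018369
Product > 1; profitable direction is NZD → SEK → BRL → NZD.

1.0184 (arbitrage exists)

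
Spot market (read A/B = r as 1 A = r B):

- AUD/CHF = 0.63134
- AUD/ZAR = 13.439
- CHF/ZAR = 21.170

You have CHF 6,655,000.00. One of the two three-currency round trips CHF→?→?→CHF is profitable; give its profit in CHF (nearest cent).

Profit: CHF 36,613.52

Profitable loop is CHF → AUD → ZAR → CHF:
CHF 6,655,000.00 ÷ 0.63134 = AUD 10,541,071.37
AUD 10,541,071.37 × 13.439 = ZAR 141,661,458.17
ZAR 141,661,458.17 ÷ 21.170 = CHF 6,691,613.52
Profit = CHF 6,691,613.52 − CHF 6,655,000.00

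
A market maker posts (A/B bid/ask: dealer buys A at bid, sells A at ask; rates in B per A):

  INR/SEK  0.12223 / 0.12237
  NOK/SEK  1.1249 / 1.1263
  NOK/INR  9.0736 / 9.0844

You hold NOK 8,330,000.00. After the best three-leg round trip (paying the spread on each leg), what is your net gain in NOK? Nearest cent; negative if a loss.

Net profit: NOK 99,226.22

Best loop NOK → SEK → INR → NOK:
NOK 8,330,000.00 × 1.1249 (sell NOK at bid) = SEK 9,370,417.00
SEK 9,370,417.00 ÷ 0.12237 (buy INR at ask) = INR 76,574,462.70
INR 76,574,462.70 ÷ 9.0844 (buy NOK at ask) = NOK 8,429,226.22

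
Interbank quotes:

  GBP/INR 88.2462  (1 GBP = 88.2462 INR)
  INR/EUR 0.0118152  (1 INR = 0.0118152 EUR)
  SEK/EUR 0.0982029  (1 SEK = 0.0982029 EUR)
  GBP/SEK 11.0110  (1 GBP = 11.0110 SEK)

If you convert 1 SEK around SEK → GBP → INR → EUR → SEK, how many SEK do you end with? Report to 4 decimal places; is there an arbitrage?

Around SEK → GBP → INR → EUR → SEK: 1 ÷ 11.0110 × 88.2462 × 0.0118152 ÷ 0.0982029 = 0.964242
Product < 1; profitable direction is SEK → EUR → INR → GBP → SEK.

0.9642 (arbitrage exists)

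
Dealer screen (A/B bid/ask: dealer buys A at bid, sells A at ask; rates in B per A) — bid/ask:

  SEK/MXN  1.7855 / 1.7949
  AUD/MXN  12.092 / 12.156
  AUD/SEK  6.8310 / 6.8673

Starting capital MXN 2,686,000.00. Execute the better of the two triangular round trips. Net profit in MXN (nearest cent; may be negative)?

Net profit: MXN 9,004.26

Best loop MXN → AUD → SEK → MXN:
MXN 2,686,000.00 ÷ 12.156 (buy AUD at ask) = AUD 220,960.84
AUD 220,960.84 × 6.8310 (sell AUD at bid) = SEK 1,509,383.51
SEK 1,509,383.51 × 1.7855 (sell SEK at bid) = MXN 2,695,004.26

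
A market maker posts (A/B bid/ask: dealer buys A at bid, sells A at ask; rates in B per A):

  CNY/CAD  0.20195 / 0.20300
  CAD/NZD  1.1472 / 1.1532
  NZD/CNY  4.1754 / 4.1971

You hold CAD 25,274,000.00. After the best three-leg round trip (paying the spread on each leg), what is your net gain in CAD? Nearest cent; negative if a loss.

Best loop CAD → CNY → NZD → CAD:
CAD 25,274,000.00 ÷ 0.20300 (buy CNY at ask) = CNY 124,502,463.05
CNY 124,502,463.05 ÷ 4.1971 (buy NZD at ask) = NZD 29,663,925.82
NZD 29,663,925.82 ÷ 1.1532 (buy CAD at ask) = CAD 25,723,140.67

Net profit: CAD 449,140.67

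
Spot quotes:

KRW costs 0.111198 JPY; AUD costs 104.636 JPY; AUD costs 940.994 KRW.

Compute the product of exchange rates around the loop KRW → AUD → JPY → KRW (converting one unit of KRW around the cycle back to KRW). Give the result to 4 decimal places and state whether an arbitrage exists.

Around KRW → AUD → JPY → KRW: 1 ÷ 940.994 × 104.636 ÷ 0.111198 = 0.999994
Product ≈ 1 (deviation 0.001%, within rounding noise).

1.0000 (no arbitrage)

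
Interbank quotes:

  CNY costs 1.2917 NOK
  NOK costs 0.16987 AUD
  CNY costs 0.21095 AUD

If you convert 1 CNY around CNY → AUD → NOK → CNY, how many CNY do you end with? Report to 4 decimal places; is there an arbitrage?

Around CNY → AUD → NOK → CNY: 1 × 0.21095 ÷ 0.16987 ÷ 1.2917 = 0.961394
Product < 1; profitable direction is CNY → NOK → AUD → CNY.

0.9614 (arbitrage exists)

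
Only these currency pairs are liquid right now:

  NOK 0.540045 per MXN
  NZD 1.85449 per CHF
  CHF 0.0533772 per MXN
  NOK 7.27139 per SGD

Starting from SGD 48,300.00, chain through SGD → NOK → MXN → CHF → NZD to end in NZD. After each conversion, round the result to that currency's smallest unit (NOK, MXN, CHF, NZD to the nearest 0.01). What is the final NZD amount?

NZD 64,374.65

SGD 48,300.00 × 7.27139 = NOK 351,208.14
NOK 351,208.14 ÷ 0.540045 = MXN 650,331.25
MXN 650,331.25 × 0.0533772 = CHF 34,712.86
CHF 34,712.86 × 1.85449 = NZD 64,374.65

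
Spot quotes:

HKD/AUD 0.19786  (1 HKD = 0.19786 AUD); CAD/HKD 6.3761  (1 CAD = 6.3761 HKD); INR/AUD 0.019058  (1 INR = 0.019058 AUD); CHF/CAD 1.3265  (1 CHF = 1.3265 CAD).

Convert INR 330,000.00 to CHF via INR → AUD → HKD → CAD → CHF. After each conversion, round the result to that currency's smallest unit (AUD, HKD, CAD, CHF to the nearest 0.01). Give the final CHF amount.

CHF 3,758.12

INR 330,000.00 × 0.019058 = AUD 6,289.14
AUD 6,289.14 ÷ 0.19786 = HKD 31,785.81
HKD 31,785.81 ÷ 6.3761 = CAD 4,985.15
CAD 4,985.15 ÷ 1.3265 = CHF 3,758.12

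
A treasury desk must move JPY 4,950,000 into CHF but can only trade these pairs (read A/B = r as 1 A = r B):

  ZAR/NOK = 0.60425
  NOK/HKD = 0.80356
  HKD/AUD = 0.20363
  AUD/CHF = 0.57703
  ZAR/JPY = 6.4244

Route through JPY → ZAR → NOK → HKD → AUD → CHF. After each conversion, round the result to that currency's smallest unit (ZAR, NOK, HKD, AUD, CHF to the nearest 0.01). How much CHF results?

CHF 43,958.99

JPY 4,950,000 ÷ 6.4244 = ZAR 770,499.97
ZAR 770,499.97 × 0.60425 = NOK 465,574.61
NOK 465,574.61 × 0.80356 = HKD 374,117.13
HKD 374,117.13 × 0.20363 = AUD 76,181.47
AUD 76,181.47 × 0.57703 = CHF 43,958.99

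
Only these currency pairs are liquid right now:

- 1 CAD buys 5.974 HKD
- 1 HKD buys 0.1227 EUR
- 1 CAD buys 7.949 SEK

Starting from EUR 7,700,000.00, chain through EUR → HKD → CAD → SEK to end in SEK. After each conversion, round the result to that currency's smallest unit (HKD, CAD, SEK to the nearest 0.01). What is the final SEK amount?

SEK 83,501,339.24

EUR 7,700,000.00 ÷ 0.1227 = HKD 62,754,686.23
HKD 62,754,686.23 ÷ 5.974 = CAD 10,504,634.45
CAD 10,504,634.45 × 7.949 = SEK 83,501,339.24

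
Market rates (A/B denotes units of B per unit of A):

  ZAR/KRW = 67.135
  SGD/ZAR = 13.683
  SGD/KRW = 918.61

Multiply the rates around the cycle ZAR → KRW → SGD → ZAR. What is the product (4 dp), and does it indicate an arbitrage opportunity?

1.0000 (no arbitrage)

Around ZAR → KRW → SGD → ZAR: 1 × 67.135 ÷ 918.61 × 13.683 = 0.999998
Product ≈ 1 (deviation 0.000%, within rounding noise).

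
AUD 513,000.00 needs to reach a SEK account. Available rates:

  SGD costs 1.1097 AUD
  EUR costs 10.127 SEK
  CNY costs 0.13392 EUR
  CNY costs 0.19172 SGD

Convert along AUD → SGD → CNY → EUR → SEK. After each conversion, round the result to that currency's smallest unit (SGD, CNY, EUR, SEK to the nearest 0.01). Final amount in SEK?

AUD 513,000.00 ÷ 1.1097 = SGD 462,287.10
SGD 462,287.10 ÷ 0.19172 = CNY 2,411,261.74
CNY 2,411,261.74 × 0.13392 = EUR 322,916.17
EUR 322,916.17 × 10.127 = SEK 3,270,172.05

SEK 3,270,172.05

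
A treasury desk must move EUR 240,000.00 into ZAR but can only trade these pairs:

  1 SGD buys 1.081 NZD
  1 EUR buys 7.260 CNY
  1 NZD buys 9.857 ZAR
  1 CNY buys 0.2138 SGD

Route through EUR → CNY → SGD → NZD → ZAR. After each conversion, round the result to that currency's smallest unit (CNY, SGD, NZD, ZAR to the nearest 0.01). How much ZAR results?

EUR 240,000.00 × 7.260 = CNY 1,742,400.00
CNY 1,742,400.00 × 0.2138 = SGD 372,525.12
SGD 372,525.12 × 1.081 = NZD 402,699.65
NZD 402,699.65 × 9.857 = ZAR 3,969,410.45

ZAR 3,969,410.45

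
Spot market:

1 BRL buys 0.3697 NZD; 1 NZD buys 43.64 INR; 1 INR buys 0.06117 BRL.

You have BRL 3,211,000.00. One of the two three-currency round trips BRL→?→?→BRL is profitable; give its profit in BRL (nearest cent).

Profit: BRL 42,626.02

Profitable loop is BRL → INR → NZD → BRL:
BRL 3,211,000.00 ÷ 0.06117 = INR 52,493,052.15
INR 52,493,052.15 ÷ 43.64 = NZD 1,202,865.54
NZD 1,202,865.54 ÷ 0.3697 = BRL 3,253,626.02
Profit = BRL 3,253,626.02 − BRL 3,211,000.00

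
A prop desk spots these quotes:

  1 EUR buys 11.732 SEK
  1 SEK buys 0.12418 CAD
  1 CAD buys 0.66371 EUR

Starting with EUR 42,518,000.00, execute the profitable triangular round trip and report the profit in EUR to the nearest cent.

Profitable loop is EUR → CAD → SEK → EUR:
EUR 42,518,000.00 ÷ 0.66371 = CAD 64,061,111.03
CAD 64,061,111.03 ÷ 0.12418 = SEK 515,873,015.20
SEK 515,873,015.20 ÷ 11.732 = EUR 43,971,446.91
Profit = EUR 43,971,446.91 − EUR 42,518,000.00

Profit: EUR 1,453,446.91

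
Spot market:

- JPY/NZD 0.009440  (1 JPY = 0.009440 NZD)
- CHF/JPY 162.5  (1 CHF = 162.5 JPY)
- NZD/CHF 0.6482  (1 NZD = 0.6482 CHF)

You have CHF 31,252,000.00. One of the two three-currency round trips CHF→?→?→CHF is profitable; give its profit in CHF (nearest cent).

Profit: CHF 177,931.13

Profitable loop is CHF → NZD → JPY → CHF:
CHF 31,252,000.00 ÷ 0.6482 = NZD 48,213,514.35
NZD 48,213,514.35 ÷ 0.009440 = JPY 5,107,363,808
JPY 5,107,363,808 ÷ 162.5 = CHF 31,429,931.13
Profit = CHF 31,429,931.13 − CHF 31,252,000.00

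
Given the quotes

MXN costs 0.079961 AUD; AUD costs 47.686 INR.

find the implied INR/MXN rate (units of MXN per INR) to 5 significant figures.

1 INR ÷ 47.686 = 0.0209705 AUD
0.0209705 AUD ÷ 0.079961 = 0.262259 MXN

INR/MXN = 0.26226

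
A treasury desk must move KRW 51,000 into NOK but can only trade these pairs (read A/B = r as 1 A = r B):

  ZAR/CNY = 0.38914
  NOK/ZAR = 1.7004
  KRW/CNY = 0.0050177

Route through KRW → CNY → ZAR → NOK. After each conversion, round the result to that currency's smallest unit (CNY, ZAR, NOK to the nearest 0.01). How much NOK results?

KRW 51,000 × 0.0050177 = CNY 255.90
CNY 255.90 ÷ 0.38914 = ZAR 657.60
ZAR 657.60 ÷ 1.7004 = NOK 386.73

NOK 386.73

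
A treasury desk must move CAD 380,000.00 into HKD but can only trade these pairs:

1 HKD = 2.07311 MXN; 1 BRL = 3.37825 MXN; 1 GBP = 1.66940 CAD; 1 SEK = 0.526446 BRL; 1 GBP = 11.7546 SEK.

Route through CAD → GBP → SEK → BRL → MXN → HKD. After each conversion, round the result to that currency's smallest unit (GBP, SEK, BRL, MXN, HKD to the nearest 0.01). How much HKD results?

HKD 2,295,378.49

CAD 380,000.00 ÷ 1.66940 = GBP 227,626.69
GBP 227,626.69 × 11.7546 = SEK 2,675,660.69
SEK 2,675,660.69 × 0.526446 = BRL 1,408,590.87
BRL 1,408,590.87 × 3.37825 = MXN 4,758,572.11
MXN 4,758,572.11 ÷ 2.07311 = HKD 2,295,378.49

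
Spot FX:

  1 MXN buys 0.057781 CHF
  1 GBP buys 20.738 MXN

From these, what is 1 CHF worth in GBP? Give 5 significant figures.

CHF/GBP = 0.83454

1 CHF ÷ 0.057781 = 17.3067 MXN
17.3067 MXN ÷ 20.738 = 0.834542 GBP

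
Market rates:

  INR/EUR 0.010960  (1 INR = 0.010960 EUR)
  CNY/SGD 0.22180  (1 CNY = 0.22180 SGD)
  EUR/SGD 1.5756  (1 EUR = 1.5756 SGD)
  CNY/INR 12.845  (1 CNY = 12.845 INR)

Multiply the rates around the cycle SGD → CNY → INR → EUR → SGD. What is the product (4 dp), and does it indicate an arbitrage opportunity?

Around SGD → CNY → INR → EUR → SGD: 1 ÷ 0.22180 × 12.845 × 0.010960 × 1.5756 = 1.000067
Product ≈ 1 (deviation 0.007%, within rounding noise).

1.0001 (no arbitrage)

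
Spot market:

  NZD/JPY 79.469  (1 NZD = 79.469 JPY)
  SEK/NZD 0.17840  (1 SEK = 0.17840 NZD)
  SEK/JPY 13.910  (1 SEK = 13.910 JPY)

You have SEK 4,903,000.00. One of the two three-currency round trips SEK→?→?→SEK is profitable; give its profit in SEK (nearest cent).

Profitable loop is SEK → NZD → JPY → SEK:
SEK 4,903,000.00 × 0.17840 = NZD 874,695.20
NZD 874,695.20 × 79.469 = JPY 69,511,153
JPY 69,511,153 ÷ 13.910 = SEK 4,997,207.25
Profit = SEK 4,997,207.25 − SEK 4,903,000.00

Profit: SEK 94,207.25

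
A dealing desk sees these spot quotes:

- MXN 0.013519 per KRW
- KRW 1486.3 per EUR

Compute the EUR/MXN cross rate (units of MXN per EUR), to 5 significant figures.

EUR/MXN = 20.093

1 EUR × 1486.3 = 1486.3 KRW
1486.3 KRW × 0.013519 = 20.0933 MXN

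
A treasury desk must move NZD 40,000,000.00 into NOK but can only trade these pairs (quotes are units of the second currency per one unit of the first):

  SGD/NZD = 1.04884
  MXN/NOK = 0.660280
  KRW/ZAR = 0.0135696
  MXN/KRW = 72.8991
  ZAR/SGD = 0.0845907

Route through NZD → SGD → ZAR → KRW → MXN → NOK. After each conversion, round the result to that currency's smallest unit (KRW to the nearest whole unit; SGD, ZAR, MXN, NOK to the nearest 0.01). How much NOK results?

NZD 40,000,000.00 ÷ 1.04884 = SGD 38,137,370.81
SGD 38,137,370.81 ÷ 0.0845907 = ZAR 450,845,906.35
ZAR 450,845,906.35 ÷ 0.0135696 = KRW 33,224,701,270
KRW 33,224,701,270 ÷ 72.8991 = MXN 455,762,845.77
MXN 455,762,845.77 × 0.660280 = NOK 300,931,091.81

NOK 300,931,091.81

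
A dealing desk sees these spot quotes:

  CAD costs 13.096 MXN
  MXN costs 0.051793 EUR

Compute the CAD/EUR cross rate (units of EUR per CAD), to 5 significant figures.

CAD/EUR = 0.67828

1 CAD × 13.096 = 13.096 MXN
13.096 MXN × 0.051793 = 0.678281 EUR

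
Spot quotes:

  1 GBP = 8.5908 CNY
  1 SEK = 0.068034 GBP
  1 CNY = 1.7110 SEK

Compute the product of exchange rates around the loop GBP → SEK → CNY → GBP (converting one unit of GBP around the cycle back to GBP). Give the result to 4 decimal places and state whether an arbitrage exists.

1.0000 (no arbitrage)

Around GBP → SEK → CNY → GBP: 1 ÷ 0.068034 ÷ 1.7110 ÷ 8.5908 = 0.999978
Product ≈ 1 (deviation 0.002%, within rounding noise).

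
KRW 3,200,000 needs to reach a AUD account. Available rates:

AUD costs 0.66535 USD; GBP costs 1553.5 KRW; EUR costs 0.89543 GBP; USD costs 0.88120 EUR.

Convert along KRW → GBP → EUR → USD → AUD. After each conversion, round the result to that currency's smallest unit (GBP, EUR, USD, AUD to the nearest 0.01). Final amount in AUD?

AUD 3,923.56

KRW 3,200,000 ÷ 1553.5 = GBP 2,059.86
GBP 2,059.86 ÷ 0.89543 = EUR 2,300.41
EUR 2,300.41 ÷ 0.88120 = USD 2,610.54
USD 2,610.54 ÷ 0.66535 = AUD 3,923.56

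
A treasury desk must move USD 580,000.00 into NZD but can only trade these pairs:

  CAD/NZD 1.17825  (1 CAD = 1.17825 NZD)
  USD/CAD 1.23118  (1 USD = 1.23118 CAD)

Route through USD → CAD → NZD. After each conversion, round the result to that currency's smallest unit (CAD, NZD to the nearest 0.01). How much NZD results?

NZD 841,369.94

USD 580,000.00 × 1.23118 = CAD 714,084.40
CAD 714,084.40 × 1.17825 = NZD 841,369.94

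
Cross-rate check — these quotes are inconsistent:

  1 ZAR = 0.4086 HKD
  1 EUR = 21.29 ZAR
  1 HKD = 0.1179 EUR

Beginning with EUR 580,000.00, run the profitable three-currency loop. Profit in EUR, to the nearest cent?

Profitable loop is EUR → ZAR → HKD → EUR:
EUR 580,000.00 × 21.29 = ZAR 12,348,200.00
ZAR 12,348,200.00 × 0.4086 = HKD 5,045,474.52
HKD 5,045,474.52 × 0.1179 = EUR 594,861.45
Profit = EUR 594,861.45 − EUR 580,000.00

Profit: EUR 14,861.45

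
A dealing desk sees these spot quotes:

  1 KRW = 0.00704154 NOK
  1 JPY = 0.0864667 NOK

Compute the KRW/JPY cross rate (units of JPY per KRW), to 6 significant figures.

1 KRW × 0.00704154 = 0.00704154 NOK
0.00704154 NOK ÷ 0.0864667 = 0.0814364 JPY

KRW/JPY = 0.0814364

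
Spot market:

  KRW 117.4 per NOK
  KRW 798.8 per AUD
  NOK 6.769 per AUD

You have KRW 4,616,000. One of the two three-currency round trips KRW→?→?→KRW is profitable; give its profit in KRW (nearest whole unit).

Profit: KRW 23,928

Profitable loop is KRW → NOK → AUD → KRW:
KRW 4,616,000 ÷ 117.4 = NOK 39,318.57
NOK 39,318.57 ÷ 6.769 = AUD 5,808.62
AUD 5,808.62 × 798.8 = KRW 4,639,928
Profit = KRW 4,639,928 − KRW 4,616,000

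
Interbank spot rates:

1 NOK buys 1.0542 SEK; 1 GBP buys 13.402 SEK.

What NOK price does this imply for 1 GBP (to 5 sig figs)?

GBP/NOK = 12.713

1 GBP × 13.402 = 13.402 SEK
13.402 SEK ÷ 1.0542 = 12.713 NOK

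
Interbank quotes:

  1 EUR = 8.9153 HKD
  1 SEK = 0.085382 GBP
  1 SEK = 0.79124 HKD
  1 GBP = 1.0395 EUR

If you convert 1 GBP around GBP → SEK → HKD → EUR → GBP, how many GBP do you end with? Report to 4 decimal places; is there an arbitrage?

Around GBP → SEK → HKD → EUR → GBP: 1 ÷ 0.085382 × 0.79124 ÷ 8.9153 ÷ 1.0395 = 0.999957
Product ≈ 1 (deviation 0.004%, within rounding noise).

1.0000 (no arbitrage)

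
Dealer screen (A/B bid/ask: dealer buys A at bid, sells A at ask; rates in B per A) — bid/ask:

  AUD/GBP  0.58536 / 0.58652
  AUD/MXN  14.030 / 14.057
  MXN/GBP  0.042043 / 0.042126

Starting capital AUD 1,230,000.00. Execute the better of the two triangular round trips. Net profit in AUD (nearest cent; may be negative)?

Net profit: AUD 7,011.26

Best loop AUD → MXN → GBP → AUD:
AUD 1,230,000.00 × 14.030 (sell AUD at bid) = MXN 17,256,900.00
MXN 17,256,900.00 × 0.042043 (sell MXN at bid) = GBP 725,531.85
GBP 725,531.85 ÷ 0.58652 (buy AUD at ask) = AUD 1,237,011.26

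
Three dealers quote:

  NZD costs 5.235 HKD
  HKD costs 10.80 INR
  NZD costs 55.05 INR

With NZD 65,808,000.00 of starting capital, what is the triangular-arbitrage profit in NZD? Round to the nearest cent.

Profit: NZD 1,778,788.45

Profitable loop is NZD → HKD → INR → NZD:
NZD 65,808,000.00 × 5.235 = HKD 344,504,880.00
HKD 344,504,880.00 × 10.80 = INR 3,720,652,704.00
INR 3,720,652,704.00 ÷ 55.05 = NZD 67,586,788.45
Profit = NZD 67,586,788.45 − NZD 65,808,000.00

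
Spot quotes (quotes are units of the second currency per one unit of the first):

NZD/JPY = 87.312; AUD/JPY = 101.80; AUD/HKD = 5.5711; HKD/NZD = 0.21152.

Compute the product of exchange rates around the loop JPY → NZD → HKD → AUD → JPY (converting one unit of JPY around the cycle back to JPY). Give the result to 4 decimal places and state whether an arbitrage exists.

Around JPY → NZD → HKD → AUD → JPY: 1 ÷ 87.312 ÷ 0.21152 ÷ 5.5711 × 101.80 = 0.989422
Product < 1; profitable direction is JPY → AUD → HKD → NZD → JPY.

0.9894 (arbitrage exists)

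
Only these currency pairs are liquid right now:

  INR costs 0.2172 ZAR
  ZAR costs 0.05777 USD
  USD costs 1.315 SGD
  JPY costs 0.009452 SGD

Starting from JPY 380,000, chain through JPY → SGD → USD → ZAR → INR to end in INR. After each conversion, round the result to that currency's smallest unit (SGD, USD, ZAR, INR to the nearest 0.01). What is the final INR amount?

JPY 380,000 × 0.009452 = SGD 3,591.76
SGD 3,591.76 ÷ 1.315 = USD 2,731.38
USD 2,731.38 ÷ 0.05777 = ZAR 47,280.25
ZAR 47,280.25 ÷ 0.2172 = INR 217,680.71

INR 217,680.71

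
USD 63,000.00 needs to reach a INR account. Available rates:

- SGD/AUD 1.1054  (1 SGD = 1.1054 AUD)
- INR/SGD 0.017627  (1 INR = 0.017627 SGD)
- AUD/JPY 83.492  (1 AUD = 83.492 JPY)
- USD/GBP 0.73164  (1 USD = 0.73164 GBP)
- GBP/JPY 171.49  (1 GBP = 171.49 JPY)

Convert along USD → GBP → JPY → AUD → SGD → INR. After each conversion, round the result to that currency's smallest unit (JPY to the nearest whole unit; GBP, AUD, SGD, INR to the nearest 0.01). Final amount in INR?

USD 63,000.00 × 0.73164 = GBP 46,093.32
GBP 46,093.32 × 171.49 = JPY 7,904,543
JPY 7,904,543 ÷ 83.492 = AUD 94,674.26
AUD 94,674.26 ÷ 1.1054 = SGD 85,647.06
SGD 85,647.06 ÷ 0.017627 = INR 4,858,856.30

INR 4,858,856.30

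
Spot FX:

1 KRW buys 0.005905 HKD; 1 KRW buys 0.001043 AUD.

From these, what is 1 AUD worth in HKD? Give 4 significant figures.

AUD/HKD = 5.662

1 AUD ÷ 0.001043 = 958.773 KRW
958.773 KRW × 0.005905 = 5.66155 HKD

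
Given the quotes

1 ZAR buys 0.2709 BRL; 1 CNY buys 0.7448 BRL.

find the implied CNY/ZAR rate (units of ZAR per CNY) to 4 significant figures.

CNY/ZAR = 2.749

1 CNY × 0.7448 = 0.7448 BRL
0.7448 BRL ÷ 0.2709 = 2.74935 ZAR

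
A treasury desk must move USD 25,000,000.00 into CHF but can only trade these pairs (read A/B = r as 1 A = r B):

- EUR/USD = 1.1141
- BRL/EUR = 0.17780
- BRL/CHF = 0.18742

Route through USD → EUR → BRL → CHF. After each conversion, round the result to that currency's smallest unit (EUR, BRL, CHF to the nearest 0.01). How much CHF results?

CHF 23,653,750.49

USD 25,000,000.00 ÷ 1.1141 = EUR 22,439,637.38
EUR 22,439,637.38 ÷ 0.17780 = BRL 126,207,184.36
BRL 126,207,184.36 × 0.18742 = CHF 23,653,750.49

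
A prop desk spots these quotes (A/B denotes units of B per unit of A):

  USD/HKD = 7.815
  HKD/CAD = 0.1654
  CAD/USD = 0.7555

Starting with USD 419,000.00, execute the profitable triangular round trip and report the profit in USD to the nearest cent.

Profitable loop is USD → CAD → HKD → USD:
USD 419,000.00 ÷ 0.7555 = CAD 554,599.60
CAD 554,599.60 ÷ 0.1654 = HKD 3,353,081.03
HKD 3,353,081.03 ÷ 7.815 = USD 429,057.07
Profit = USD 429,057.07 − USD 419,000.00

Profit: USD 10,057.07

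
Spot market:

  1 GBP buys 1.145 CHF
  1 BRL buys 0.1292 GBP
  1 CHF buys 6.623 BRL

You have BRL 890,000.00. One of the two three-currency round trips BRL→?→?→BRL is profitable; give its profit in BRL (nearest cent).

Profit: BRL 18,379.35

Profitable loop is BRL → CHF → GBP → BRL:
BRL 890,000.00 ÷ 6.623 = CHF 134,380.19
CHF 134,380.19 ÷ 1.145 = GBP 117,362.61
GBP 117,362.61 ÷ 0.1292 = BRL 908,379.35
Profit = BRL 908,379.35 − BRL 890,000.00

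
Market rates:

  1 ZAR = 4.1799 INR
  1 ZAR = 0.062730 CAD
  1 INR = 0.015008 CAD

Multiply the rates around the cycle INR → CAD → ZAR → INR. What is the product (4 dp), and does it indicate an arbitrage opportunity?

Around INR → CAD → ZAR → INR: 1 × 0.015008 ÷ 0.062730 × 4.1799 = 1.000031
Product ≈ 1 (deviation 0.003%, within rounding noise).

1.0000 (no arbitrage)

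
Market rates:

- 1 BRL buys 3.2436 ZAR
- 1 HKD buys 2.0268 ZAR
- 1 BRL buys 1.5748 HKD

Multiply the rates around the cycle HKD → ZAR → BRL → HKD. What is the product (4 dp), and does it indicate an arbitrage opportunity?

0.9840 (arbitrage exists)

Around HKD → ZAR → BRL → HKD: 1 × 2.0268 ÷ 3.2436 × 1.5748 = 0.984032
Product < 1; profitable direction is HKD → BRL → ZAR → HKD.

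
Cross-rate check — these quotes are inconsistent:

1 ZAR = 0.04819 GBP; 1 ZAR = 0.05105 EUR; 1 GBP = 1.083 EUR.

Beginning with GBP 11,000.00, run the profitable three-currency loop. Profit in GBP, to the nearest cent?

Profitable loop is GBP → EUR → ZAR → GBP:
GBP 11,000.00 × 1.083 = EUR 11,913.00
EUR 11,913.00 ÷ 0.05105 = ZAR 233,359.45
ZAR 233,359.45 × 0.04819 = GBP 11,245.59
Profit = GBP 11,245.59 − GBP 11,000.00

Profit: GBP 245.59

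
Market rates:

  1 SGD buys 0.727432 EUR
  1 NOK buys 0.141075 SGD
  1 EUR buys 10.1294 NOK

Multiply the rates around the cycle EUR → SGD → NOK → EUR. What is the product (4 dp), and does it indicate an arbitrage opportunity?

0.9620 (arbitrage exists)

Around EUR → SGD → NOK → EUR: 1 ÷ 0.727432 ÷ 0.141075 ÷ 10.1294 = 0.961997
Product < 1; profitable direction is EUR → NOK → SGD → EUR.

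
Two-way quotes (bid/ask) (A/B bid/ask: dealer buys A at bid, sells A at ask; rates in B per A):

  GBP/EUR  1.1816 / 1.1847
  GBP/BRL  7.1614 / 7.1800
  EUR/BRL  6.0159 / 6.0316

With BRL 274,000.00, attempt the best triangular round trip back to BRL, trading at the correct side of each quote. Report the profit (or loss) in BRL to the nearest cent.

Net profit: BRL 604.45

Best loop BRL → EUR → GBP → BRL:
BRL 274,000.00 ÷ 6.0316 (buy EUR at ask) = EUR 45,427.42
EUR 45,427.42 ÷ 1.1847 (buy GBP at ask) = GBP 38,345.08
GBP 38,345.08 × 7.1614 (sell GBP at bid) = BRL 274,604.45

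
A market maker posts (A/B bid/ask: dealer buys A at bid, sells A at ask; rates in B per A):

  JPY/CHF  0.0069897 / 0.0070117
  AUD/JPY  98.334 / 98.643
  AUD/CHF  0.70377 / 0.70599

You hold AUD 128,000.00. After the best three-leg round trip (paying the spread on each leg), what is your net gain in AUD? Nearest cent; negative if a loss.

Best loop AUD → CHF → JPY → AUD:
AUD 128,000.00 × 0.70377 (sell AUD at bid) = CHF 90,082.56
CHF 90,082.56 ÷ 0.0070117 (buy JPY at ask) = JPY 12,847,464
JPY 12,847,464 ÷ 98.643 (buy AUD at ask) = AUD 130,242.02

Net profit: AUD 2,242.02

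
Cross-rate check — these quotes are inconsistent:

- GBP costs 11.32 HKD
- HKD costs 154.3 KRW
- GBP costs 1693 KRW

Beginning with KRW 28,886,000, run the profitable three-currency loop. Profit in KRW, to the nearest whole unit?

Profitable loop is KRW → GBP → HKD → KRW:
KRW 28,886,000 ÷ 1693 = GBP 17,062.02
GBP 17,062.02 × 11.32 = HKD 193,142.07
HKD 193,142.07 × 154.3 = KRW 29,801,821
Profit = KRW 29,801,821 − KRW 28,886,000

Profit: KRW 915,821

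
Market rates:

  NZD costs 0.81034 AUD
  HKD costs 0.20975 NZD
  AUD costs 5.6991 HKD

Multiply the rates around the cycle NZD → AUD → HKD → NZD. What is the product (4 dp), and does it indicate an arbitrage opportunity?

0.9687 (arbitrage exists)

Around NZD → AUD → HKD → NZD: 1 × 0.81034 × 5.6991 × 0.20975 = 0.968669
Product < 1; profitable direction is NZD → HKD → AUD → NZD.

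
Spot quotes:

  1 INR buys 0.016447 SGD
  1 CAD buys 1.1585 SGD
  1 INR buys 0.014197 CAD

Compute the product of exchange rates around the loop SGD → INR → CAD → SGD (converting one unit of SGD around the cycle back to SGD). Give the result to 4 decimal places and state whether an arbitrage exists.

1.0000 (no arbitrage)

Around SGD → INR → CAD → SGD: 1 ÷ 0.016447 × 0.014197 × 1.1585 = 1.000014
Product ≈ 1 (deviation 0.001%, within rounding noise).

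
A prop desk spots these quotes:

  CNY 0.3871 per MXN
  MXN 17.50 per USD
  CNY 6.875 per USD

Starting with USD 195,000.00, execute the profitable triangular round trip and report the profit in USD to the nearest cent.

Profitable loop is USD → CNY → MXN → USD:
USD 195,000.00 × 6.875 = CNY 1,340,625.00
CNY 1,340,625.00 ÷ 0.3871 = MXN 3,463,252.39
MXN 3,463,252.39 ÷ 17.50 = USD 197,900.14
Profit = USD 197,900.14 − USD 195,000.00

Profit: USD 2,900.14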